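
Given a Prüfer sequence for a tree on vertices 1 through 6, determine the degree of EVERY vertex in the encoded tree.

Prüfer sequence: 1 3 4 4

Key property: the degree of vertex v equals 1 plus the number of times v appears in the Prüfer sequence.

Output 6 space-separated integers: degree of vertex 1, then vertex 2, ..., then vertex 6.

p_1 = 1: count[1] becomes 1
p_2 = 3: count[3] becomes 1
p_3 = 4: count[4] becomes 1
p_4 = 4: count[4] becomes 2
Degrees (1 + count): deg[1]=1+1=2, deg[2]=1+0=1, deg[3]=1+1=2, deg[4]=1+2=3, deg[5]=1+0=1, deg[6]=1+0=1

Answer: 2 1 2 3 1 1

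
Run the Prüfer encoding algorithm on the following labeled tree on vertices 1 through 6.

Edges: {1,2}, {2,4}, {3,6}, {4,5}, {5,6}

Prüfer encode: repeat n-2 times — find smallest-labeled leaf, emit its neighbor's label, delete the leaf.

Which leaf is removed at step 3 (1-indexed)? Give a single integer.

Answer: 3

Derivation:
Step 1: current leaves = {1,3}. Remove leaf 1 (neighbor: 2).
Step 2: current leaves = {2,3}. Remove leaf 2 (neighbor: 4).
Step 3: current leaves = {3,4}. Remove leaf 3 (neighbor: 6).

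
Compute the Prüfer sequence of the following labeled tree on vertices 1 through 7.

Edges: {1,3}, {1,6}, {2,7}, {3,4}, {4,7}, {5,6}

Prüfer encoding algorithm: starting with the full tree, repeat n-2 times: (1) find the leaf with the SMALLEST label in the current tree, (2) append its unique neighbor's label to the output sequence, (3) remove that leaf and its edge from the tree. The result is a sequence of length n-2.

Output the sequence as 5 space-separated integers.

Step 1: leaves = {2,5}. Remove smallest leaf 2, emit neighbor 7.
Step 2: leaves = {5,7}. Remove smallest leaf 5, emit neighbor 6.
Step 3: leaves = {6,7}. Remove smallest leaf 6, emit neighbor 1.
Step 4: leaves = {1,7}. Remove smallest leaf 1, emit neighbor 3.
Step 5: leaves = {3,7}. Remove smallest leaf 3, emit neighbor 4.
Done: 2 vertices remain (4, 7). Sequence = [7 6 1 3 4]

Answer: 7 6 1 3 4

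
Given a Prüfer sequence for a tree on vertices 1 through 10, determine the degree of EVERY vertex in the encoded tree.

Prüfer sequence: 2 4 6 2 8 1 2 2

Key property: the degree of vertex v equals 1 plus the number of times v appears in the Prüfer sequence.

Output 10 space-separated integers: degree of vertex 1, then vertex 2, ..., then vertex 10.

Answer: 2 5 1 2 1 2 1 2 1 1

Derivation:
p_1 = 2: count[2] becomes 1
p_2 = 4: count[4] becomes 1
p_3 = 6: count[6] becomes 1
p_4 = 2: count[2] becomes 2
p_5 = 8: count[8] becomes 1
p_6 = 1: count[1] becomes 1
p_7 = 2: count[2] becomes 3
p_8 = 2: count[2] becomes 4
Degrees (1 + count): deg[1]=1+1=2, deg[2]=1+4=5, deg[3]=1+0=1, deg[4]=1+1=2, deg[5]=1+0=1, deg[6]=1+1=2, deg[7]=1+0=1, deg[8]=1+1=2, deg[9]=1+0=1, deg[10]=1+0=1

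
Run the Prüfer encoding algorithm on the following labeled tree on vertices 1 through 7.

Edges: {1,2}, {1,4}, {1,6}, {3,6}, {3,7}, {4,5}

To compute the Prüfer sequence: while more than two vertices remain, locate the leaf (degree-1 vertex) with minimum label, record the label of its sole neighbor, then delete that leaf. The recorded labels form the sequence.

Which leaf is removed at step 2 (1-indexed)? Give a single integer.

Answer: 5

Derivation:
Step 1: current leaves = {2,5,7}. Remove leaf 2 (neighbor: 1).
Step 2: current leaves = {5,7}. Remove leaf 5 (neighbor: 4).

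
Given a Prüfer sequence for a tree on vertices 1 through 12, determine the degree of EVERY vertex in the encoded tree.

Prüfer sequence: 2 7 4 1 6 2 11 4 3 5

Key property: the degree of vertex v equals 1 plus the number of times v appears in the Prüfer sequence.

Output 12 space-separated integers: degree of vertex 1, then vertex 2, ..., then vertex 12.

Answer: 2 3 2 3 2 2 2 1 1 1 2 1

Derivation:
p_1 = 2: count[2] becomes 1
p_2 = 7: count[7] becomes 1
p_3 = 4: count[4] becomes 1
p_4 = 1: count[1] becomes 1
p_5 = 6: count[6] becomes 1
p_6 = 2: count[2] becomes 2
p_7 = 11: count[11] becomes 1
p_8 = 4: count[4] becomes 2
p_9 = 3: count[3] becomes 1
p_10 = 5: count[5] becomes 1
Degrees (1 + count): deg[1]=1+1=2, deg[2]=1+2=3, deg[3]=1+1=2, deg[4]=1+2=3, deg[5]=1+1=2, deg[6]=1+1=2, deg[7]=1+1=2, deg[8]=1+0=1, deg[9]=1+0=1, deg[10]=1+0=1, deg[11]=1+1=2, deg[12]=1+0=1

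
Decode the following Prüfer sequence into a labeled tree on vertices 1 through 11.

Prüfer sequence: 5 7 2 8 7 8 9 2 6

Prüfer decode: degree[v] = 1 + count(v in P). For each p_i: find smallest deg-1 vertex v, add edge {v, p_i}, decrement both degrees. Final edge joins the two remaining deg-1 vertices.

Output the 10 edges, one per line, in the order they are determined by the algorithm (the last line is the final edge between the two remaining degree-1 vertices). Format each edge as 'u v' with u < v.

Answer: 1 5
3 7
2 4
5 8
7 10
7 8
8 9
2 9
2 6
6 11

Derivation:
Initial degrees: {1:1, 2:3, 3:1, 4:1, 5:2, 6:2, 7:3, 8:3, 9:2, 10:1, 11:1}
Step 1: smallest deg-1 vertex = 1, p_1 = 5. Add edge {1,5}. Now deg[1]=0, deg[5]=1.
Step 2: smallest deg-1 vertex = 3, p_2 = 7. Add edge {3,7}. Now deg[3]=0, deg[7]=2.
Step 3: smallest deg-1 vertex = 4, p_3 = 2. Add edge {2,4}. Now deg[4]=0, deg[2]=2.
Step 4: smallest deg-1 vertex = 5, p_4 = 8. Add edge {5,8}. Now deg[5]=0, deg[8]=2.
Step 5: smallest deg-1 vertex = 10, p_5 = 7. Add edge {7,10}. Now deg[10]=0, deg[7]=1.
Step 6: smallest deg-1 vertex = 7, p_6 = 8. Add edge {7,8}. Now deg[7]=0, deg[8]=1.
Step 7: smallest deg-1 vertex = 8, p_7 = 9. Add edge {8,9}. Now deg[8]=0, deg[9]=1.
Step 8: smallest deg-1 vertex = 9, p_8 = 2. Add edge {2,9}. Now deg[9]=0, deg[2]=1.
Step 9: smallest deg-1 vertex = 2, p_9 = 6. Add edge {2,6}. Now deg[2]=0, deg[6]=1.
Final: two remaining deg-1 vertices are 6, 11. Add edge {6,11}.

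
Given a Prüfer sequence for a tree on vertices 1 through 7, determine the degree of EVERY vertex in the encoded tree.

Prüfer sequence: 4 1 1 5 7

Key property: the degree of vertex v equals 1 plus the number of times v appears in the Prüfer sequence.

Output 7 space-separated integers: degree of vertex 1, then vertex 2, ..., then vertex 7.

p_1 = 4: count[4] becomes 1
p_2 = 1: count[1] becomes 1
p_3 = 1: count[1] becomes 2
p_4 = 5: count[5] becomes 1
p_5 = 7: count[7] becomes 1
Degrees (1 + count): deg[1]=1+2=3, deg[2]=1+0=1, deg[3]=1+0=1, deg[4]=1+1=2, deg[5]=1+1=2, deg[6]=1+0=1, deg[7]=1+1=2

Answer: 3 1 1 2 2 1 2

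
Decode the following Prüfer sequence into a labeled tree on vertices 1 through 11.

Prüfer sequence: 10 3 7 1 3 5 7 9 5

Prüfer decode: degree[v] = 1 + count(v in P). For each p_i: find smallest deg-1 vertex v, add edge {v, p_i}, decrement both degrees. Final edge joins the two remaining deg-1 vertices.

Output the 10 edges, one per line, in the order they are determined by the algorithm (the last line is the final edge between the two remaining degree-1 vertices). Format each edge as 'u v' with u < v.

Initial degrees: {1:2, 2:1, 3:3, 4:1, 5:3, 6:1, 7:3, 8:1, 9:2, 10:2, 11:1}
Step 1: smallest deg-1 vertex = 2, p_1 = 10. Add edge {2,10}. Now deg[2]=0, deg[10]=1.
Step 2: smallest deg-1 vertex = 4, p_2 = 3. Add edge {3,4}. Now deg[4]=0, deg[3]=2.
Step 3: smallest deg-1 vertex = 6, p_3 = 7. Add edge {6,7}. Now deg[6]=0, deg[7]=2.
Step 4: smallest deg-1 vertex = 8, p_4 = 1. Add edge {1,8}. Now deg[8]=0, deg[1]=1.
Step 5: smallest deg-1 vertex = 1, p_5 = 3. Add edge {1,3}. Now deg[1]=0, deg[3]=1.
Step 6: smallest deg-1 vertex = 3, p_6 = 5. Add edge {3,5}. Now deg[3]=0, deg[5]=2.
Step 7: smallest deg-1 vertex = 10, p_7 = 7. Add edge {7,10}. Now deg[10]=0, deg[7]=1.
Step 8: smallest deg-1 vertex = 7, p_8 = 9. Add edge {7,9}. Now deg[7]=0, deg[9]=1.
Step 9: smallest deg-1 vertex = 9, p_9 = 5. Add edge {5,9}. Now deg[9]=0, deg[5]=1.
Final: two remaining deg-1 vertices are 5, 11. Add edge {5,11}.

Answer: 2 10
3 4
6 7
1 8
1 3
3 5
7 10
7 9
5 9
5 11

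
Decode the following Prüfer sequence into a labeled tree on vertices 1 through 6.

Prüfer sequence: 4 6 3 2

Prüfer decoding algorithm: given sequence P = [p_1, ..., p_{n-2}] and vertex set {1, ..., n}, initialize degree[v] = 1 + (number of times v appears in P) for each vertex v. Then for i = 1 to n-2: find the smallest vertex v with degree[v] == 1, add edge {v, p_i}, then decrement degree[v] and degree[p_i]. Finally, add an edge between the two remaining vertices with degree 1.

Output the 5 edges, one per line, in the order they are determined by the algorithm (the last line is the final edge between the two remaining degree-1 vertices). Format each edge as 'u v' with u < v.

Initial degrees: {1:1, 2:2, 3:2, 4:2, 5:1, 6:2}
Step 1: smallest deg-1 vertex = 1, p_1 = 4. Add edge {1,4}. Now deg[1]=0, deg[4]=1.
Step 2: smallest deg-1 vertex = 4, p_2 = 6. Add edge {4,6}. Now deg[4]=0, deg[6]=1.
Step 3: smallest deg-1 vertex = 5, p_3 = 3. Add edge {3,5}. Now deg[5]=0, deg[3]=1.
Step 4: smallest deg-1 vertex = 3, p_4 = 2. Add edge {2,3}. Now deg[3]=0, deg[2]=1.
Final: two remaining deg-1 vertices are 2, 6. Add edge {2,6}.

Answer: 1 4
4 6
3 5
2 3
2 6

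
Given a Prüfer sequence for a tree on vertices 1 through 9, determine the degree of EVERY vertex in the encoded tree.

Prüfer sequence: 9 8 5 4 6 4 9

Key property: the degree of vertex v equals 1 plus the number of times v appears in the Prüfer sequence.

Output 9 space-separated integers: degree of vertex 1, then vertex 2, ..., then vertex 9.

p_1 = 9: count[9] becomes 1
p_2 = 8: count[8] becomes 1
p_3 = 5: count[5] becomes 1
p_4 = 4: count[4] becomes 1
p_5 = 6: count[6] becomes 1
p_6 = 4: count[4] becomes 2
p_7 = 9: count[9] becomes 2
Degrees (1 + count): deg[1]=1+0=1, deg[2]=1+0=1, deg[3]=1+0=1, deg[4]=1+2=3, deg[5]=1+1=2, deg[6]=1+1=2, deg[7]=1+0=1, deg[8]=1+1=2, deg[9]=1+2=3

Answer: 1 1 1 3 2 2 1 2 3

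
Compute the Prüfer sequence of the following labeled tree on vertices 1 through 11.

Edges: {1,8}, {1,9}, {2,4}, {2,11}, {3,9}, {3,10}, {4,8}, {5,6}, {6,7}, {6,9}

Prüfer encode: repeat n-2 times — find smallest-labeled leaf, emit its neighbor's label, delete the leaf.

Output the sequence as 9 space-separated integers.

Step 1: leaves = {5,7,10,11}. Remove smallest leaf 5, emit neighbor 6.
Step 2: leaves = {7,10,11}. Remove smallest leaf 7, emit neighbor 6.
Step 3: leaves = {6,10,11}. Remove smallest leaf 6, emit neighbor 9.
Step 4: leaves = {10,11}. Remove smallest leaf 10, emit neighbor 3.
Step 5: leaves = {3,11}. Remove smallest leaf 3, emit neighbor 9.
Step 6: leaves = {9,11}. Remove smallest leaf 9, emit neighbor 1.
Step 7: leaves = {1,11}. Remove smallest leaf 1, emit neighbor 8.
Step 8: leaves = {8,11}. Remove smallest leaf 8, emit neighbor 4.
Step 9: leaves = {4,11}. Remove smallest leaf 4, emit neighbor 2.
Done: 2 vertices remain (2, 11). Sequence = [6 6 9 3 9 1 8 4 2]

Answer: 6 6 9 3 9 1 8 4 2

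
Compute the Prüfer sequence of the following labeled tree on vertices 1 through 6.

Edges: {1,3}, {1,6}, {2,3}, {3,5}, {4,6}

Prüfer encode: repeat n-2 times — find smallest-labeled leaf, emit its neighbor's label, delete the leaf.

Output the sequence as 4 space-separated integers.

Answer: 3 6 3 1

Derivation:
Step 1: leaves = {2,4,5}. Remove smallest leaf 2, emit neighbor 3.
Step 2: leaves = {4,5}. Remove smallest leaf 4, emit neighbor 6.
Step 3: leaves = {5,6}. Remove smallest leaf 5, emit neighbor 3.
Step 4: leaves = {3,6}. Remove smallest leaf 3, emit neighbor 1.
Done: 2 vertices remain (1, 6). Sequence = [3 6 3 1]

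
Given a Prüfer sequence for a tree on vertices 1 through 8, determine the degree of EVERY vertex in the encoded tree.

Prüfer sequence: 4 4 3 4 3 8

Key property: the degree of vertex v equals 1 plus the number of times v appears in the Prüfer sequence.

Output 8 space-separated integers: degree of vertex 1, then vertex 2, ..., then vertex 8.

p_1 = 4: count[4] becomes 1
p_2 = 4: count[4] becomes 2
p_3 = 3: count[3] becomes 1
p_4 = 4: count[4] becomes 3
p_5 = 3: count[3] becomes 2
p_6 = 8: count[8] becomes 1
Degrees (1 + count): deg[1]=1+0=1, deg[2]=1+0=1, deg[3]=1+2=3, deg[4]=1+3=4, deg[5]=1+0=1, deg[6]=1+0=1, deg[7]=1+0=1, deg[8]=1+1=2

Answer: 1 1 3 4 1 1 1 2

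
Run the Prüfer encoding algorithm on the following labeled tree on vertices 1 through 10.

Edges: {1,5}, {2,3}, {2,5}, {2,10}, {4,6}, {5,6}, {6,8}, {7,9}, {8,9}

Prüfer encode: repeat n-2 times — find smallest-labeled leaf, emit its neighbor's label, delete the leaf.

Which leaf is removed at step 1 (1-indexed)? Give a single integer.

Step 1: current leaves = {1,3,4,7,10}. Remove leaf 1 (neighbor: 5).

Answer: 1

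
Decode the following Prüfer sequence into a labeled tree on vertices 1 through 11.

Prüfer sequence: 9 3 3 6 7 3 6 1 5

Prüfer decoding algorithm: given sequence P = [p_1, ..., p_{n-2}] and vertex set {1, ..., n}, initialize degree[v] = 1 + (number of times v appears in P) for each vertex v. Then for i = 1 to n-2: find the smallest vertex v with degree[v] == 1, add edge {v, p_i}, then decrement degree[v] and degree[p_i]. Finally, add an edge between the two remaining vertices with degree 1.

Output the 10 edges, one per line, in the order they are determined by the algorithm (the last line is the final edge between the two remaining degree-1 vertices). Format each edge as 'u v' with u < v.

Answer: 2 9
3 4
3 8
6 9
7 10
3 7
3 6
1 6
1 5
5 11

Derivation:
Initial degrees: {1:2, 2:1, 3:4, 4:1, 5:2, 6:3, 7:2, 8:1, 9:2, 10:1, 11:1}
Step 1: smallest deg-1 vertex = 2, p_1 = 9. Add edge {2,9}. Now deg[2]=0, deg[9]=1.
Step 2: smallest deg-1 vertex = 4, p_2 = 3. Add edge {3,4}. Now deg[4]=0, deg[3]=3.
Step 3: smallest deg-1 vertex = 8, p_3 = 3. Add edge {3,8}. Now deg[8]=0, deg[3]=2.
Step 4: smallest deg-1 vertex = 9, p_4 = 6. Add edge {6,9}. Now deg[9]=0, deg[6]=2.
Step 5: smallest deg-1 vertex = 10, p_5 = 7. Add edge {7,10}. Now deg[10]=0, deg[7]=1.
Step 6: smallest deg-1 vertex = 7, p_6 = 3. Add edge {3,7}. Now deg[7]=0, deg[3]=1.
Step 7: smallest deg-1 vertex = 3, p_7 = 6. Add edge {3,6}. Now deg[3]=0, deg[6]=1.
Step 8: smallest deg-1 vertex = 6, p_8 = 1. Add edge {1,6}. Now deg[6]=0, deg[1]=1.
Step 9: smallest deg-1 vertex = 1, p_9 = 5. Add edge {1,5}. Now deg[1]=0, deg[5]=1.
Final: two remaining deg-1 vertices are 5, 11. Add edge {5,11}.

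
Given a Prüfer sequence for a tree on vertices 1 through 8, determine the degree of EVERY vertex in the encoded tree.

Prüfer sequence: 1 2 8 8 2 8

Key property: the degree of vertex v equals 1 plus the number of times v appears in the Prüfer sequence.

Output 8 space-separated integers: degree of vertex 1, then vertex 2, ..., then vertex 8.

Answer: 2 3 1 1 1 1 1 4

Derivation:
p_1 = 1: count[1] becomes 1
p_2 = 2: count[2] becomes 1
p_3 = 8: count[8] becomes 1
p_4 = 8: count[8] becomes 2
p_5 = 2: count[2] becomes 2
p_6 = 8: count[8] becomes 3
Degrees (1 + count): deg[1]=1+1=2, deg[2]=1+2=3, deg[3]=1+0=1, deg[4]=1+0=1, deg[5]=1+0=1, deg[6]=1+0=1, deg[7]=1+0=1, deg[8]=1+3=4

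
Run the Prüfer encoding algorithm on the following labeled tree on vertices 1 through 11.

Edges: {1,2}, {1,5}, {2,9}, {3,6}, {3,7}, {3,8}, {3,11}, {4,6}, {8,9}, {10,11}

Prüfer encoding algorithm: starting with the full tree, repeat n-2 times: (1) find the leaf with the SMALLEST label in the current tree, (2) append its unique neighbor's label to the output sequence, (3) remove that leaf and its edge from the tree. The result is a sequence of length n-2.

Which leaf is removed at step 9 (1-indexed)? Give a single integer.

Answer: 3

Derivation:
Step 1: current leaves = {4,5,7,10}. Remove leaf 4 (neighbor: 6).
Step 2: current leaves = {5,6,7,10}. Remove leaf 5 (neighbor: 1).
Step 3: current leaves = {1,6,7,10}. Remove leaf 1 (neighbor: 2).
Step 4: current leaves = {2,6,7,10}. Remove leaf 2 (neighbor: 9).
Step 5: current leaves = {6,7,9,10}. Remove leaf 6 (neighbor: 3).
Step 6: current leaves = {7,9,10}. Remove leaf 7 (neighbor: 3).
Step 7: current leaves = {9,10}. Remove leaf 9 (neighbor: 8).
Step 8: current leaves = {8,10}. Remove leaf 8 (neighbor: 3).
Step 9: current leaves = {3,10}. Remove leaf 3 (neighbor: 11).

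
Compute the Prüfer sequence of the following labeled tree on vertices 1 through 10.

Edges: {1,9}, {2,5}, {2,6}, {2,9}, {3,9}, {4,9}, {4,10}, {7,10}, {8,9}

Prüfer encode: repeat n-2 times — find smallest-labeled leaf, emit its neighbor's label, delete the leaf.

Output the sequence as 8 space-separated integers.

Answer: 9 9 2 2 9 10 9 4

Derivation:
Step 1: leaves = {1,3,5,6,7,8}. Remove smallest leaf 1, emit neighbor 9.
Step 2: leaves = {3,5,6,7,8}. Remove smallest leaf 3, emit neighbor 9.
Step 3: leaves = {5,6,7,8}. Remove smallest leaf 5, emit neighbor 2.
Step 4: leaves = {6,7,8}. Remove smallest leaf 6, emit neighbor 2.
Step 5: leaves = {2,7,8}. Remove smallest leaf 2, emit neighbor 9.
Step 6: leaves = {7,8}. Remove smallest leaf 7, emit neighbor 10.
Step 7: leaves = {8,10}. Remove smallest leaf 8, emit neighbor 9.
Step 8: leaves = {9,10}. Remove smallest leaf 9, emit neighbor 4.
Done: 2 vertices remain (4, 10). Sequence = [9 9 2 2 9 10 9 4]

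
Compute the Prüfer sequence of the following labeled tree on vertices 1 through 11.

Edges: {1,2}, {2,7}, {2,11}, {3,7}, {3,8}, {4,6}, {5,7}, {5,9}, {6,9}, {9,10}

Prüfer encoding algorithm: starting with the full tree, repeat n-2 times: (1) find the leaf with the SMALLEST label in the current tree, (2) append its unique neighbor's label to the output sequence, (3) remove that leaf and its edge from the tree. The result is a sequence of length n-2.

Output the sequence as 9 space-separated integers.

Step 1: leaves = {1,4,8,10,11}. Remove smallest leaf 1, emit neighbor 2.
Step 2: leaves = {4,8,10,11}. Remove smallest leaf 4, emit neighbor 6.
Step 3: leaves = {6,8,10,11}. Remove smallest leaf 6, emit neighbor 9.
Step 4: leaves = {8,10,11}. Remove smallest leaf 8, emit neighbor 3.
Step 5: leaves = {3,10,11}. Remove smallest leaf 3, emit neighbor 7.
Step 6: leaves = {10,11}. Remove smallest leaf 10, emit neighbor 9.
Step 7: leaves = {9,11}. Remove smallest leaf 9, emit neighbor 5.
Step 8: leaves = {5,11}. Remove smallest leaf 5, emit neighbor 7.
Step 9: leaves = {7,11}. Remove smallest leaf 7, emit neighbor 2.
Done: 2 vertices remain (2, 11). Sequence = [2 6 9 3 7 9 5 7 2]

Answer: 2 6 9 3 7 9 5 7 2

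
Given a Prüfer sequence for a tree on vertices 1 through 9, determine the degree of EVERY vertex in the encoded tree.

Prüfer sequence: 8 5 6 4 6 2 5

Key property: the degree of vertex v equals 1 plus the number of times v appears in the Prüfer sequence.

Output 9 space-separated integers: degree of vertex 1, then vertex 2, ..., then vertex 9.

Answer: 1 2 1 2 3 3 1 2 1

Derivation:
p_1 = 8: count[8] becomes 1
p_2 = 5: count[5] becomes 1
p_3 = 6: count[6] becomes 1
p_4 = 4: count[4] becomes 1
p_5 = 6: count[6] becomes 2
p_6 = 2: count[2] becomes 1
p_7 = 5: count[5] becomes 2
Degrees (1 + count): deg[1]=1+0=1, deg[2]=1+1=2, deg[3]=1+0=1, deg[4]=1+1=2, deg[5]=1+2=3, deg[6]=1+2=3, deg[7]=1+0=1, deg[8]=1+1=2, deg[9]=1+0=1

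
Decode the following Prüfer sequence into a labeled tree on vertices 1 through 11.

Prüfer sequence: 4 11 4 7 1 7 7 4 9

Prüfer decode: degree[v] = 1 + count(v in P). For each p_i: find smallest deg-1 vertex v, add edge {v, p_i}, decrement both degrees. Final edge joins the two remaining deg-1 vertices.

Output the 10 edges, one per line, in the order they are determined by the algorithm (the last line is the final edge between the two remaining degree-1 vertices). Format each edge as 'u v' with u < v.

Initial degrees: {1:2, 2:1, 3:1, 4:4, 5:1, 6:1, 7:4, 8:1, 9:2, 10:1, 11:2}
Step 1: smallest deg-1 vertex = 2, p_1 = 4. Add edge {2,4}. Now deg[2]=0, deg[4]=3.
Step 2: smallest deg-1 vertex = 3, p_2 = 11. Add edge {3,11}. Now deg[3]=0, deg[11]=1.
Step 3: smallest deg-1 vertex = 5, p_3 = 4. Add edge {4,5}. Now deg[5]=0, deg[4]=2.
Step 4: smallest deg-1 vertex = 6, p_4 = 7. Add edge {6,7}. Now deg[6]=0, deg[7]=3.
Step 5: smallest deg-1 vertex = 8, p_5 = 1. Add edge {1,8}. Now deg[8]=0, deg[1]=1.
Step 6: smallest deg-1 vertex = 1, p_6 = 7. Add edge {1,7}. Now deg[1]=0, deg[7]=2.
Step 7: smallest deg-1 vertex = 10, p_7 = 7. Add edge {7,10}. Now deg[10]=0, deg[7]=1.
Step 8: smallest deg-1 vertex = 7, p_8 = 4. Add edge {4,7}. Now deg[7]=0, deg[4]=1.
Step 9: smallest deg-1 vertex = 4, p_9 = 9. Add edge {4,9}. Now deg[4]=0, deg[9]=1.
Final: two remaining deg-1 vertices are 9, 11. Add edge {9,11}.

Answer: 2 4
3 11
4 5
6 7
1 8
1 7
7 10
4 7
4 9
9 11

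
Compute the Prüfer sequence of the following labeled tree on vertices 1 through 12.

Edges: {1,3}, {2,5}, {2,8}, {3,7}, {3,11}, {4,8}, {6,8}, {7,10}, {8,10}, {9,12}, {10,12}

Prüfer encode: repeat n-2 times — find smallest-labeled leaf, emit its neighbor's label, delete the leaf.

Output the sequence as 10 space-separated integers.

Step 1: leaves = {1,4,5,6,9,11}. Remove smallest leaf 1, emit neighbor 3.
Step 2: leaves = {4,5,6,9,11}. Remove smallest leaf 4, emit neighbor 8.
Step 3: leaves = {5,6,9,11}. Remove smallest leaf 5, emit neighbor 2.
Step 4: leaves = {2,6,9,11}. Remove smallest leaf 2, emit neighbor 8.
Step 5: leaves = {6,9,11}. Remove smallest leaf 6, emit neighbor 8.
Step 6: leaves = {8,9,11}. Remove smallest leaf 8, emit neighbor 10.
Step 7: leaves = {9,11}. Remove smallest leaf 9, emit neighbor 12.
Step 8: leaves = {11,12}. Remove smallest leaf 11, emit neighbor 3.
Step 9: leaves = {3,12}. Remove smallest leaf 3, emit neighbor 7.
Step 10: leaves = {7,12}. Remove smallest leaf 7, emit neighbor 10.
Done: 2 vertices remain (10, 12). Sequence = [3 8 2 8 8 10 12 3 7 10]

Answer: 3 8 2 8 8 10 12 3 7 10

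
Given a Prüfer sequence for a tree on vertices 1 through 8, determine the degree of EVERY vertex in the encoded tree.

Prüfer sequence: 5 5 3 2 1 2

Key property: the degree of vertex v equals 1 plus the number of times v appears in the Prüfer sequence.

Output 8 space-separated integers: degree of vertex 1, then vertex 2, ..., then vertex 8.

p_1 = 5: count[5] becomes 1
p_2 = 5: count[5] becomes 2
p_3 = 3: count[3] becomes 1
p_4 = 2: count[2] becomes 1
p_5 = 1: count[1] becomes 1
p_6 = 2: count[2] becomes 2
Degrees (1 + count): deg[1]=1+1=2, deg[2]=1+2=3, deg[3]=1+1=2, deg[4]=1+0=1, deg[5]=1+2=3, deg[6]=1+0=1, deg[7]=1+0=1, deg[8]=1+0=1

Answer: 2 3 2 1 3 1 1 1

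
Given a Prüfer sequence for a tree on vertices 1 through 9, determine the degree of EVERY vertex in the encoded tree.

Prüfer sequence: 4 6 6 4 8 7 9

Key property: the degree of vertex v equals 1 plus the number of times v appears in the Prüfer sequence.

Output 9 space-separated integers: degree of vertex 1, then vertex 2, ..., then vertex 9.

p_1 = 4: count[4] becomes 1
p_2 = 6: count[6] becomes 1
p_3 = 6: count[6] becomes 2
p_4 = 4: count[4] becomes 2
p_5 = 8: count[8] becomes 1
p_6 = 7: count[7] becomes 1
p_7 = 9: count[9] becomes 1
Degrees (1 + count): deg[1]=1+0=1, deg[2]=1+0=1, deg[3]=1+0=1, deg[4]=1+2=3, deg[5]=1+0=1, deg[6]=1+2=3, deg[7]=1+1=2, deg[8]=1+1=2, deg[9]=1+1=2

Answer: 1 1 1 3 1 3 2 2 2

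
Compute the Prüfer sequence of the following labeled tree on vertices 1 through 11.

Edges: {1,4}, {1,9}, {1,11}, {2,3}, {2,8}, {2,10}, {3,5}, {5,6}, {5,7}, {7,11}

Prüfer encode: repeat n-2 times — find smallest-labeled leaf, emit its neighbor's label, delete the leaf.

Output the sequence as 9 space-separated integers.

Answer: 1 5 2 1 11 2 3 5 7

Derivation:
Step 1: leaves = {4,6,8,9,10}. Remove smallest leaf 4, emit neighbor 1.
Step 2: leaves = {6,8,9,10}. Remove smallest leaf 6, emit neighbor 5.
Step 3: leaves = {8,9,10}. Remove smallest leaf 8, emit neighbor 2.
Step 4: leaves = {9,10}. Remove smallest leaf 9, emit neighbor 1.
Step 5: leaves = {1,10}. Remove smallest leaf 1, emit neighbor 11.
Step 6: leaves = {10,11}. Remove smallest leaf 10, emit neighbor 2.
Step 7: leaves = {2,11}. Remove smallest leaf 2, emit neighbor 3.
Step 8: leaves = {3,11}. Remove smallest leaf 3, emit neighbor 5.
Step 9: leaves = {5,11}. Remove smallest leaf 5, emit neighbor 7.
Done: 2 vertices remain (7, 11). Sequence = [1 5 2 1 11 2 3 5 7]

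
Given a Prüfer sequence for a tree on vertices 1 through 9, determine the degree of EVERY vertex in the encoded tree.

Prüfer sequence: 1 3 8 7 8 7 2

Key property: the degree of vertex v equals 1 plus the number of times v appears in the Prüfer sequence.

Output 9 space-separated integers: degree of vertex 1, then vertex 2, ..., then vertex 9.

p_1 = 1: count[1] becomes 1
p_2 = 3: count[3] becomes 1
p_3 = 8: count[8] becomes 1
p_4 = 7: count[7] becomes 1
p_5 = 8: count[8] becomes 2
p_6 = 7: count[7] becomes 2
p_7 = 2: count[2] becomes 1
Degrees (1 + count): deg[1]=1+1=2, deg[2]=1+1=2, deg[3]=1+1=2, deg[4]=1+0=1, deg[5]=1+0=1, deg[6]=1+0=1, deg[7]=1+2=3, deg[8]=1+2=3, deg[9]=1+0=1

Answer: 2 2 2 1 1 1 3 3 1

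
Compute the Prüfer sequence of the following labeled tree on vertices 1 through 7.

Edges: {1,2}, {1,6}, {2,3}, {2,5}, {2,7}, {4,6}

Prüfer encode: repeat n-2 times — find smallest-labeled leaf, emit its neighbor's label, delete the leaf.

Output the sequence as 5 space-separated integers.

Step 1: leaves = {3,4,5,7}. Remove smallest leaf 3, emit neighbor 2.
Step 2: leaves = {4,5,7}. Remove smallest leaf 4, emit neighbor 6.
Step 3: leaves = {5,6,7}. Remove smallest leaf 5, emit neighbor 2.
Step 4: leaves = {6,7}. Remove smallest leaf 6, emit neighbor 1.
Step 5: leaves = {1,7}. Remove smallest leaf 1, emit neighbor 2.
Done: 2 vertices remain (2, 7). Sequence = [2 6 2 1 2]

Answer: 2 6 2 1 2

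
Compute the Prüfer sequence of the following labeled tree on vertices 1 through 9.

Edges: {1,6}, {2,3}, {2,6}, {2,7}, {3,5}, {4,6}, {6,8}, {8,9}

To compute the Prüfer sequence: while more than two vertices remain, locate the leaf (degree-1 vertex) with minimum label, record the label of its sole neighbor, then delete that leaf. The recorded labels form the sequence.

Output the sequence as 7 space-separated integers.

Step 1: leaves = {1,4,5,7,9}. Remove smallest leaf 1, emit neighbor 6.
Step 2: leaves = {4,5,7,9}. Remove smallest leaf 4, emit neighbor 6.
Step 3: leaves = {5,7,9}. Remove smallest leaf 5, emit neighbor 3.
Step 4: leaves = {3,7,9}. Remove smallest leaf 3, emit neighbor 2.
Step 5: leaves = {7,9}. Remove smallest leaf 7, emit neighbor 2.
Step 6: leaves = {2,9}. Remove smallest leaf 2, emit neighbor 6.
Step 7: leaves = {6,9}. Remove smallest leaf 6, emit neighbor 8.
Done: 2 vertices remain (8, 9). Sequence = [6 6 3 2 2 6 8]

Answer: 6 6 3 2 2 6 8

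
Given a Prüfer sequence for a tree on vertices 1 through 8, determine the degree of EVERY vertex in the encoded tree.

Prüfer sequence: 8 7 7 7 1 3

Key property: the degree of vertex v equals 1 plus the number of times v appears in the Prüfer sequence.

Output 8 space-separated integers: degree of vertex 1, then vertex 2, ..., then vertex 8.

Answer: 2 1 2 1 1 1 4 2

Derivation:
p_1 = 8: count[8] becomes 1
p_2 = 7: count[7] becomes 1
p_3 = 7: count[7] becomes 2
p_4 = 7: count[7] becomes 3
p_5 = 1: count[1] becomes 1
p_6 = 3: count[3] becomes 1
Degrees (1 + count): deg[1]=1+1=2, deg[2]=1+0=1, deg[3]=1+1=2, deg[4]=1+0=1, deg[5]=1+0=1, deg[6]=1+0=1, deg[7]=1+3=4, deg[8]=1+1=2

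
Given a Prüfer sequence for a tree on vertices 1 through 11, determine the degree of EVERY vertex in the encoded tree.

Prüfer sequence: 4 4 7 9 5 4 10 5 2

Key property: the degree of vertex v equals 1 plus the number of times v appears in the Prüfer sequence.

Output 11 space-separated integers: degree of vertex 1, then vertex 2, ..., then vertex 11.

Answer: 1 2 1 4 3 1 2 1 2 2 1

Derivation:
p_1 = 4: count[4] becomes 1
p_2 = 4: count[4] becomes 2
p_3 = 7: count[7] becomes 1
p_4 = 9: count[9] becomes 1
p_5 = 5: count[5] becomes 1
p_6 = 4: count[4] becomes 3
p_7 = 10: count[10] becomes 1
p_8 = 5: count[5] becomes 2
p_9 = 2: count[2] becomes 1
Degrees (1 + count): deg[1]=1+0=1, deg[2]=1+1=2, deg[3]=1+0=1, deg[4]=1+3=4, deg[5]=1+2=3, deg[6]=1+0=1, deg[7]=1+1=2, deg[8]=1+0=1, deg[9]=1+1=2, deg[10]=1+1=2, deg[11]=1+0=1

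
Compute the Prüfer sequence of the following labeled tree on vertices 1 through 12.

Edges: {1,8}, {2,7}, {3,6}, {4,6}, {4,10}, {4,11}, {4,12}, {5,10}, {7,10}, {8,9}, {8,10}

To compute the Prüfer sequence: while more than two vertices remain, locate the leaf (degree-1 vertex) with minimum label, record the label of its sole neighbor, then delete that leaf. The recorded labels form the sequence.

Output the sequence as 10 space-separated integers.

Step 1: leaves = {1,2,3,5,9,11,12}. Remove smallest leaf 1, emit neighbor 8.
Step 2: leaves = {2,3,5,9,11,12}. Remove smallest leaf 2, emit neighbor 7.
Step 3: leaves = {3,5,7,9,11,12}. Remove smallest leaf 3, emit neighbor 6.
Step 4: leaves = {5,6,7,9,11,12}. Remove smallest leaf 5, emit neighbor 10.
Step 5: leaves = {6,7,9,11,12}. Remove smallest leaf 6, emit neighbor 4.
Step 6: leaves = {7,9,11,12}. Remove smallest leaf 7, emit neighbor 10.
Step 7: leaves = {9,11,12}. Remove smallest leaf 9, emit neighbor 8.
Step 8: leaves = {8,11,12}. Remove smallest leaf 8, emit neighbor 10.
Step 9: leaves = {10,11,12}. Remove smallest leaf 10, emit neighbor 4.
Step 10: leaves = {11,12}. Remove smallest leaf 11, emit neighbor 4.
Done: 2 vertices remain (4, 12). Sequence = [8 7 6 10 4 10 8 10 4 4]

Answer: 8 7 6 10 4 10 8 10 4 4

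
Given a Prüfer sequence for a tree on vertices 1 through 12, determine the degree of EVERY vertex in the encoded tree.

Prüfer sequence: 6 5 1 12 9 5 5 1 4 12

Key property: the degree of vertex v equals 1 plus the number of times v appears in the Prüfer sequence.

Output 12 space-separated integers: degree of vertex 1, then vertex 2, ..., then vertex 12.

Answer: 3 1 1 2 4 2 1 1 2 1 1 3

Derivation:
p_1 = 6: count[6] becomes 1
p_2 = 5: count[5] becomes 1
p_3 = 1: count[1] becomes 1
p_4 = 12: count[12] becomes 1
p_5 = 9: count[9] becomes 1
p_6 = 5: count[5] becomes 2
p_7 = 5: count[5] becomes 3
p_8 = 1: count[1] becomes 2
p_9 = 4: count[4] becomes 1
p_10 = 12: count[12] becomes 2
Degrees (1 + count): deg[1]=1+2=3, deg[2]=1+0=1, deg[3]=1+0=1, deg[4]=1+1=2, deg[5]=1+3=4, deg[6]=1+1=2, deg[7]=1+0=1, deg[8]=1+0=1, deg[9]=1+1=2, deg[10]=1+0=1, deg[11]=1+0=1, deg[12]=1+2=3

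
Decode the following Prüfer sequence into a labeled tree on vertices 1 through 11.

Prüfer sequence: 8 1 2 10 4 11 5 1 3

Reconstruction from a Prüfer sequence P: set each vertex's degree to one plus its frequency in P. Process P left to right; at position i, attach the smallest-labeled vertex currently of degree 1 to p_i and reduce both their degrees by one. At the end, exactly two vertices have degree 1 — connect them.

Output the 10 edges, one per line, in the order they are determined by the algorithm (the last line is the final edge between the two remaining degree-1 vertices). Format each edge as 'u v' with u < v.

Answer: 6 8
1 7
2 8
2 10
4 9
4 11
5 10
1 5
1 3
3 11

Derivation:
Initial degrees: {1:3, 2:2, 3:2, 4:2, 5:2, 6:1, 7:1, 8:2, 9:1, 10:2, 11:2}
Step 1: smallest deg-1 vertex = 6, p_1 = 8. Add edge {6,8}. Now deg[6]=0, deg[8]=1.
Step 2: smallest deg-1 vertex = 7, p_2 = 1. Add edge {1,7}. Now deg[7]=0, deg[1]=2.
Step 3: smallest deg-1 vertex = 8, p_3 = 2. Add edge {2,8}. Now deg[8]=0, deg[2]=1.
Step 4: smallest deg-1 vertex = 2, p_4 = 10. Add edge {2,10}. Now deg[2]=0, deg[10]=1.
Step 5: smallest deg-1 vertex = 9, p_5 = 4. Add edge {4,9}. Now deg[9]=0, deg[4]=1.
Step 6: smallest deg-1 vertex = 4, p_6 = 11. Add edge {4,11}. Now deg[4]=0, deg[11]=1.
Step 7: smallest deg-1 vertex = 10, p_7 = 5. Add edge {5,10}. Now deg[10]=0, deg[5]=1.
Step 8: smallest deg-1 vertex = 5, p_8 = 1. Add edge {1,5}. Now deg[5]=0, deg[1]=1.
Step 9: smallest deg-1 vertex = 1, p_9 = 3. Add edge {1,3}. Now deg[1]=0, deg[3]=1.
Final: two remaining deg-1 vertices are 3, 11. Add edge {3,11}.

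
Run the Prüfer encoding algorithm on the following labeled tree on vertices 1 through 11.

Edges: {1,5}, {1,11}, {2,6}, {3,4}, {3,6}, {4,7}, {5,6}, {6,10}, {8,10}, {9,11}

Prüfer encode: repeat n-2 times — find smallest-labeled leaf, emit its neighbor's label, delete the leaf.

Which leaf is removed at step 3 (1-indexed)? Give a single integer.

Step 1: current leaves = {2,7,8,9}. Remove leaf 2 (neighbor: 6).
Step 2: current leaves = {7,8,9}. Remove leaf 7 (neighbor: 4).
Step 3: current leaves = {4,8,9}. Remove leaf 4 (neighbor: 3).

Answer: 4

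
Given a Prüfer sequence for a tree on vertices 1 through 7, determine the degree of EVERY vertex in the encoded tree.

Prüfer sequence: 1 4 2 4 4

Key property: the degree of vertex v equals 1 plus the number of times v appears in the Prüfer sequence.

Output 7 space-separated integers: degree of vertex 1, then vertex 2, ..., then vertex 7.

p_1 = 1: count[1] becomes 1
p_2 = 4: count[4] becomes 1
p_3 = 2: count[2] becomes 1
p_4 = 4: count[4] becomes 2
p_5 = 4: count[4] becomes 3
Degrees (1 + count): deg[1]=1+1=2, deg[2]=1+1=2, deg[3]=1+0=1, deg[4]=1+3=4, deg[5]=1+0=1, deg[6]=1+0=1, deg[7]=1+0=1

Answer: 2 2 1 4 1 1 1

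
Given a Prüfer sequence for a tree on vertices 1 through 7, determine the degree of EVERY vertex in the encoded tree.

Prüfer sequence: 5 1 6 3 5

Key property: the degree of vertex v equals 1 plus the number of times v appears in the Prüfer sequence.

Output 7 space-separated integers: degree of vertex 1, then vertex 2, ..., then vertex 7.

p_1 = 5: count[5] becomes 1
p_2 = 1: count[1] becomes 1
p_3 = 6: count[6] becomes 1
p_4 = 3: count[3] becomes 1
p_5 = 5: count[5] becomes 2
Degrees (1 + count): deg[1]=1+1=2, deg[2]=1+0=1, deg[3]=1+1=2, deg[4]=1+0=1, deg[5]=1+2=3, deg[6]=1+1=2, deg[7]=1+0=1

Answer: 2 1 2 1 3 2 1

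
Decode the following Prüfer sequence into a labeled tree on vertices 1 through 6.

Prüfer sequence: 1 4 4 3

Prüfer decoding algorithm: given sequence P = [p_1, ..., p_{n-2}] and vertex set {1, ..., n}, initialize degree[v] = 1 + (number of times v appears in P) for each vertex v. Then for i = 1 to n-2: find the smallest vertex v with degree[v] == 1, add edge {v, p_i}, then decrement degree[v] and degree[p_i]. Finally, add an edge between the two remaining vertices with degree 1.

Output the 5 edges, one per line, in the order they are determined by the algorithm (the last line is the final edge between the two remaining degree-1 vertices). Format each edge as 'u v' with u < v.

Answer: 1 2
1 4
4 5
3 4
3 6

Derivation:
Initial degrees: {1:2, 2:1, 3:2, 4:3, 5:1, 6:1}
Step 1: smallest deg-1 vertex = 2, p_1 = 1. Add edge {1,2}. Now deg[2]=0, deg[1]=1.
Step 2: smallest deg-1 vertex = 1, p_2 = 4. Add edge {1,4}. Now deg[1]=0, deg[4]=2.
Step 3: smallest deg-1 vertex = 5, p_3 = 4. Add edge {4,5}. Now deg[5]=0, deg[4]=1.
Step 4: smallest deg-1 vertex = 4, p_4 = 3. Add edge {3,4}. Now deg[4]=0, deg[3]=1.
Final: two remaining deg-1 vertices are 3, 6. Add edge {3,6}.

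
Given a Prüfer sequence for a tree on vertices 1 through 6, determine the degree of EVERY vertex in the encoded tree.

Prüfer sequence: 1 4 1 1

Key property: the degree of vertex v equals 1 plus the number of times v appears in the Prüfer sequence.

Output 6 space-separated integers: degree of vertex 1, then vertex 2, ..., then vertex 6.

Answer: 4 1 1 2 1 1

Derivation:
p_1 = 1: count[1] becomes 1
p_2 = 4: count[4] becomes 1
p_3 = 1: count[1] becomes 2
p_4 = 1: count[1] becomes 3
Degrees (1 + count): deg[1]=1+3=4, deg[2]=1+0=1, deg[3]=1+0=1, deg[4]=1+1=2, deg[5]=1+0=1, deg[6]=1+0=1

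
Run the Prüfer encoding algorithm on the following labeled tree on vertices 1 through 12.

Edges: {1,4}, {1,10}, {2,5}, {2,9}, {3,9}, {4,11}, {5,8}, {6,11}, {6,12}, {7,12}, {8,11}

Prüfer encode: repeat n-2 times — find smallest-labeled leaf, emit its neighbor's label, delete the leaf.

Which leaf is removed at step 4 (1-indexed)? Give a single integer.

Step 1: current leaves = {3,7,10}. Remove leaf 3 (neighbor: 9).
Step 2: current leaves = {7,9,10}. Remove leaf 7 (neighbor: 12).
Step 3: current leaves = {9,10,12}. Remove leaf 9 (neighbor: 2).
Step 4: current leaves = {2,10,12}. Remove leaf 2 (neighbor: 5).

Answer: 2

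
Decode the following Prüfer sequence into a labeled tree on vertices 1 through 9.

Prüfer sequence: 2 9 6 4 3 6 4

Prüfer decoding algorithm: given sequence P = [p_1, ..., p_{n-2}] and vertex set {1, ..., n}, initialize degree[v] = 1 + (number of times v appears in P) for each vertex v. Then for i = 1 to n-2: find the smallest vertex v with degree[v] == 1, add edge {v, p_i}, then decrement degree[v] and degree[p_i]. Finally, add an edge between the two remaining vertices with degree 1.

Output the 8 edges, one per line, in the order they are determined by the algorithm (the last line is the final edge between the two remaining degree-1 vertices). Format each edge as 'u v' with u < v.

Initial degrees: {1:1, 2:2, 3:2, 4:3, 5:1, 6:3, 7:1, 8:1, 9:2}
Step 1: smallest deg-1 vertex = 1, p_1 = 2. Add edge {1,2}. Now deg[1]=0, deg[2]=1.
Step 2: smallest deg-1 vertex = 2, p_2 = 9. Add edge {2,9}. Now deg[2]=0, deg[9]=1.
Step 3: smallest deg-1 vertex = 5, p_3 = 6. Add edge {5,6}. Now deg[5]=0, deg[6]=2.
Step 4: smallest deg-1 vertex = 7, p_4 = 4. Add edge {4,7}. Now deg[7]=0, deg[4]=2.
Step 5: smallest deg-1 vertex = 8, p_5 = 3. Add edge {3,8}. Now deg[8]=0, deg[3]=1.
Step 6: smallest deg-1 vertex = 3, p_6 = 6. Add edge {3,6}. Now deg[3]=0, deg[6]=1.
Step 7: smallest deg-1 vertex = 6, p_7 = 4. Add edge {4,6}. Now deg[6]=0, deg[4]=1.
Final: two remaining deg-1 vertices are 4, 9. Add edge {4,9}.

Answer: 1 2
2 9
5 6
4 7
3 8
3 6
4 6
4 9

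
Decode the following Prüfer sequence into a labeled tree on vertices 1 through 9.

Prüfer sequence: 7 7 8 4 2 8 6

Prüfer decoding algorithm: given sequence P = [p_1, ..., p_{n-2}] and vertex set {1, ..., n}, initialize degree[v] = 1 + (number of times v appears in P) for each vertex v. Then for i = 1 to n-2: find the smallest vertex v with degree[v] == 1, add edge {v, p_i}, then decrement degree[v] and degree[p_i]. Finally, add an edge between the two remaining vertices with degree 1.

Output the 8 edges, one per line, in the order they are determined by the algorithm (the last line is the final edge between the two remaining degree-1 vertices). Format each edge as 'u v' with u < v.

Answer: 1 7
3 7
5 8
4 7
2 4
2 8
6 8
6 9

Derivation:
Initial degrees: {1:1, 2:2, 3:1, 4:2, 5:1, 6:2, 7:3, 8:3, 9:1}
Step 1: smallest deg-1 vertex = 1, p_1 = 7. Add edge {1,7}. Now deg[1]=0, deg[7]=2.
Step 2: smallest deg-1 vertex = 3, p_2 = 7. Add edge {3,7}. Now deg[3]=0, deg[7]=1.
Step 3: smallest deg-1 vertex = 5, p_3 = 8. Add edge {5,8}. Now deg[5]=0, deg[8]=2.
Step 4: smallest deg-1 vertex = 7, p_4 = 4. Add edge {4,7}. Now deg[7]=0, deg[4]=1.
Step 5: smallest deg-1 vertex = 4, p_5 = 2. Add edge {2,4}. Now deg[4]=0, deg[2]=1.
Step 6: smallest deg-1 vertex = 2, p_6 = 8. Add edge {2,8}. Now deg[2]=0, deg[8]=1.
Step 7: smallest deg-1 vertex = 8, p_7 = 6. Add edge {6,8}. Now deg[8]=0, deg[6]=1.
Final: two remaining deg-1 vertices are 6, 9. Add edge {6,9}.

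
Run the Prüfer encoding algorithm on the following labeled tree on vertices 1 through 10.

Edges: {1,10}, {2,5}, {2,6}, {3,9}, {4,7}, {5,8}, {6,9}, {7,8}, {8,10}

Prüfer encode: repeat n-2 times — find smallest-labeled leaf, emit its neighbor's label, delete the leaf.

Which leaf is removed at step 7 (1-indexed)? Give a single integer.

Answer: 2

Derivation:
Step 1: current leaves = {1,3,4}. Remove leaf 1 (neighbor: 10).
Step 2: current leaves = {3,4,10}. Remove leaf 3 (neighbor: 9).
Step 3: current leaves = {4,9,10}. Remove leaf 4 (neighbor: 7).
Step 4: current leaves = {7,9,10}. Remove leaf 7 (neighbor: 8).
Step 5: current leaves = {9,10}. Remove leaf 9 (neighbor: 6).
Step 6: current leaves = {6,10}. Remove leaf 6 (neighbor: 2).
Step 7: current leaves = {2,10}. Remove leaf 2 (neighbor: 5).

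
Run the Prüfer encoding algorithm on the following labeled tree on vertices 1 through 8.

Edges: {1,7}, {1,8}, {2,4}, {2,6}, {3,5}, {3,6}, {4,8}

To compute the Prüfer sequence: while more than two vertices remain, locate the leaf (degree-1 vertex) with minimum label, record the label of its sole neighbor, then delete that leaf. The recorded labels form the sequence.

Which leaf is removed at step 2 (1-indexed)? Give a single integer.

Step 1: current leaves = {5,7}. Remove leaf 5 (neighbor: 3).
Step 2: current leaves = {3,7}. Remove leaf 3 (neighbor: 6).

Answer: 3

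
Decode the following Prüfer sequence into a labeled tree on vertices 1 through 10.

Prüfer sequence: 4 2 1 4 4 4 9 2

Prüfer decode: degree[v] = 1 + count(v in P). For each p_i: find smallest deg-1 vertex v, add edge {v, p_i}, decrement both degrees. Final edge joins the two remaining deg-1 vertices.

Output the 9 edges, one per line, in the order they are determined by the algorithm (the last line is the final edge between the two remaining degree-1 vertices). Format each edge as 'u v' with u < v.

Initial degrees: {1:2, 2:3, 3:1, 4:5, 5:1, 6:1, 7:1, 8:1, 9:2, 10:1}
Step 1: smallest deg-1 vertex = 3, p_1 = 4. Add edge {3,4}. Now deg[3]=0, deg[4]=4.
Step 2: smallest deg-1 vertex = 5, p_2 = 2. Add edge {2,5}. Now deg[5]=0, deg[2]=2.
Step 3: smallest deg-1 vertex = 6, p_3 = 1. Add edge {1,6}. Now deg[6]=0, deg[1]=1.
Step 4: smallest deg-1 vertex = 1, p_4 = 4. Add edge {1,4}. Now deg[1]=0, deg[4]=3.
Step 5: smallest deg-1 vertex = 7, p_5 = 4. Add edge {4,7}. Now deg[7]=0, deg[4]=2.
Step 6: smallest deg-1 vertex = 8, p_6 = 4. Add edge {4,8}. Now deg[8]=0, deg[4]=1.
Step 7: smallest deg-1 vertex = 4, p_7 = 9. Add edge {4,9}. Now deg[4]=0, deg[9]=1.
Step 8: smallest deg-1 vertex = 9, p_8 = 2. Add edge {2,9}. Now deg[9]=0, deg[2]=1.
Final: two remaining deg-1 vertices are 2, 10. Add edge {2,10}.

Answer: 3 4
2 5
1 6
1 4
4 7
4 8
4 9
2 9
2 10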